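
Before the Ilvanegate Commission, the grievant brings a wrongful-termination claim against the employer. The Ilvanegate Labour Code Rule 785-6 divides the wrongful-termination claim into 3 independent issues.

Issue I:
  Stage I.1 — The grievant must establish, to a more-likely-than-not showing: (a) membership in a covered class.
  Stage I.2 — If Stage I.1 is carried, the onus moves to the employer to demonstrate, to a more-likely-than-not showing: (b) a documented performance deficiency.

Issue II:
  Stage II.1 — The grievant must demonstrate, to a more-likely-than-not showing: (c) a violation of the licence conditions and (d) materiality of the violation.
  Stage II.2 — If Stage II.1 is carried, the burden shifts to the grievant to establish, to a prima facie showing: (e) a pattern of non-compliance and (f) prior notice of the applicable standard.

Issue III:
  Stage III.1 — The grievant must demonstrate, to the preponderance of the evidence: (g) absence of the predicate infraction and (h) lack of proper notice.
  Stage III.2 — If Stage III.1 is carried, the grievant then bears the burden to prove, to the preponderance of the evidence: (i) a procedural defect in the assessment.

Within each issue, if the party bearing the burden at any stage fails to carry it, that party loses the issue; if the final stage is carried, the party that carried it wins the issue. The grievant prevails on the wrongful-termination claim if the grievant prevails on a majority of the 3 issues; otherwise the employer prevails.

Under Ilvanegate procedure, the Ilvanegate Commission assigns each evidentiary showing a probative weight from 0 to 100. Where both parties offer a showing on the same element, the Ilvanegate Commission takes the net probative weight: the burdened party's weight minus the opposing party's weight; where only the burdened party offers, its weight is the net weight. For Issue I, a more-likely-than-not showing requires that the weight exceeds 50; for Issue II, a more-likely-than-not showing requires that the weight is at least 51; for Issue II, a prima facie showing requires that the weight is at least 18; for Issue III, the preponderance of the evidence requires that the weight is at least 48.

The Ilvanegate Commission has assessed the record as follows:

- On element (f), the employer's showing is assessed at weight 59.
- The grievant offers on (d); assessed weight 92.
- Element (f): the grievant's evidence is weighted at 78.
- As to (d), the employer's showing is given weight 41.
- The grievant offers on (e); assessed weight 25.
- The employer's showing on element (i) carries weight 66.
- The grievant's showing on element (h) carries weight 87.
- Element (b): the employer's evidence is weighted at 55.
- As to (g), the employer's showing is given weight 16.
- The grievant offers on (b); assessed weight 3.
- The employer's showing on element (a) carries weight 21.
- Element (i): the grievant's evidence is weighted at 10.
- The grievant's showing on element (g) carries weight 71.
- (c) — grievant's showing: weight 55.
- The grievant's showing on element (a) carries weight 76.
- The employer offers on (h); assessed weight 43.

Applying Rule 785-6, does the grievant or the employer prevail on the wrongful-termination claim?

— Issue I —
Stage I.1 (grievant, a more-likely-than-not showing, weight exceeds 50): (a) net 76−21=55 > 50 — meets.
  The grievant carries Stage I.1; the employer now bears the burden.
Stage I.2 (employer, a more-likely-than-not showing, weight exceeds 50): (b) net 55−3=52 > 50 — meets.
  All elements met at the final stage.
With every stage satisfied, the employer prevails on this issue.
— Issue II —
Stage II.1 — burden on grievant; standard: a more-likely-than-not showing (weight is at least 51).
    (c): 55 ≥ 51 [met]
    (d): 92 − 41 = 51 ≥ 51 [met]
  Stage II.1 is satisfied; the grievant continues to bear the burden.
Stage II.2 — burden on grievant; standard: a prima facie showing (weight is at least 18).
    (e): 25 ≥ 18 [met]
    (f): 78 − 59 = 19 ≥ 18 [met]
  All elements met at the final stage.
All stages carried — the grievant prevails on this issue.
— Issue III —
Stage III.1 (grievant, the preponderance of the evidence, weight is at least 48): (g) net 71−16=55 ≥ 48 — meets; (h) net 87−43=44 < 48 — fails.
  Not every element is met, so the grievant fails to carry Stage III.1.
The analysis ends at Stage III.1; the employer prevails on this issue.
Per-issue: Issue I → employer; Issue II → grievant; Issue III → employer. The grievant must prevail on a majority of issues; overall, the employer prevails.

employer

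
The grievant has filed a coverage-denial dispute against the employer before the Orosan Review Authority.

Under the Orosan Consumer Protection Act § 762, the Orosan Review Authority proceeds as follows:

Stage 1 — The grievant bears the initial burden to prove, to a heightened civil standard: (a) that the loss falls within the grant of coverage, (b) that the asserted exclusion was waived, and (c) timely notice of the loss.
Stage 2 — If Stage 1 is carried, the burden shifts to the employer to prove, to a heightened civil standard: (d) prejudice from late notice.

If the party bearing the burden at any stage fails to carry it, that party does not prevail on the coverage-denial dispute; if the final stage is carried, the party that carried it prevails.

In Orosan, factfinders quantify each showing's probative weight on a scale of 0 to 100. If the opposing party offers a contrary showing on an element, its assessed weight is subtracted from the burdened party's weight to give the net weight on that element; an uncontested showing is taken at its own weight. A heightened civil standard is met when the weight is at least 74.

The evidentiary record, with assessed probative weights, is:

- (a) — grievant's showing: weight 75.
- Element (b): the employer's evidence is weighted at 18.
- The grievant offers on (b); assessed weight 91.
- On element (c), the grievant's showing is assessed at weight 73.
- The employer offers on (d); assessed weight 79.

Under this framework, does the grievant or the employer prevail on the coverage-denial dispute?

employer

Stage 1 — burden on grievant; standard: a heightened civil standard (weight is at least 74).
    (a): 75 ≥ 74 [met]
    (b): 91 − 18 = 73 < 74 [not met]
    (c): 73 < 74 [not met]
  Stage 1 not carried; the grievant fails its burden.
So the employer prevails.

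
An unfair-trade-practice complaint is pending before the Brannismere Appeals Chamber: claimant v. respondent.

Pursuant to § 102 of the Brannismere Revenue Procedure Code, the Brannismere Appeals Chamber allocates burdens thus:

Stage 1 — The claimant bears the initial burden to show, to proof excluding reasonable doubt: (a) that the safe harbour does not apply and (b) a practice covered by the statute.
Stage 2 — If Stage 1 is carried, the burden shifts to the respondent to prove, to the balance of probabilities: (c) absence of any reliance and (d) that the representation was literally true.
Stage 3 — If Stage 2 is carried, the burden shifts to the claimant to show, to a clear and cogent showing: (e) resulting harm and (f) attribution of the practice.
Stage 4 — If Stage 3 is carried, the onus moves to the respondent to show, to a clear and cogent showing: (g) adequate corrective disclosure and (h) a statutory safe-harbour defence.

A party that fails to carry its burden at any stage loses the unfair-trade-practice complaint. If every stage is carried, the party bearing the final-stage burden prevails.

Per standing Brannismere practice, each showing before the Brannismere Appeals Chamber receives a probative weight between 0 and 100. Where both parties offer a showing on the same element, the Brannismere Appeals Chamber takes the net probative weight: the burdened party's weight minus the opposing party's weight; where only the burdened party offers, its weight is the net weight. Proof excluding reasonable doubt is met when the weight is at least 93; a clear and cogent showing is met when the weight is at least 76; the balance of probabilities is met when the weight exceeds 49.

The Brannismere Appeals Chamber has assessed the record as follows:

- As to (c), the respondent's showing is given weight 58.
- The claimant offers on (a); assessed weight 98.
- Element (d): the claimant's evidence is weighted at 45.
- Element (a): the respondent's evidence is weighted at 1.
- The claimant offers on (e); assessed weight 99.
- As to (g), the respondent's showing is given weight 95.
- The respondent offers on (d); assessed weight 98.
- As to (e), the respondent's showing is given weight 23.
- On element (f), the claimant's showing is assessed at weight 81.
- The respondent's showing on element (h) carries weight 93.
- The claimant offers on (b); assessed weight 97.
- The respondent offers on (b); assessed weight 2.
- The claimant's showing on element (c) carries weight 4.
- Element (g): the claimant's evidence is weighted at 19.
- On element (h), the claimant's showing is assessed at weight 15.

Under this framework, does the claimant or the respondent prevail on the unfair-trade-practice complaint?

Stage 1 (claimant, proof excluding reasonable doubt, weight is at least 93): (a) net 98−1=97 ≥ 93 — meets; (b) net 97−2=95 ≥ 93 — meets.
  The claimant carries Stage 1; the respondent now bears the burden.
Stage 2 (respondent, the balance of probabilities, weight exceeds 49): (c) net 58−4=54 > 49 — meets; (d) net 98−45=53 > 49 — meets.
  Stage 2 carried; the burden shifts to the claimant.
Stage 3 (claimant, a clear and cogent showing, weight is at least 76): (e) net 99−23=76 ≥ 76 — meets; (f) 81 ≥ 76 — meets.
  Stage 3 is satisfied; the onus moves to the respondent.
Stage 4 (respondent, a clear and cogent showing, weight is at least 76): (g) net 95−19=76 ≥ 76 — meets; (h) net 93−15=78 ≥ 76 — meets.
  All elements met at the final stage.
Every stage carried; the respondent prevails.

respondent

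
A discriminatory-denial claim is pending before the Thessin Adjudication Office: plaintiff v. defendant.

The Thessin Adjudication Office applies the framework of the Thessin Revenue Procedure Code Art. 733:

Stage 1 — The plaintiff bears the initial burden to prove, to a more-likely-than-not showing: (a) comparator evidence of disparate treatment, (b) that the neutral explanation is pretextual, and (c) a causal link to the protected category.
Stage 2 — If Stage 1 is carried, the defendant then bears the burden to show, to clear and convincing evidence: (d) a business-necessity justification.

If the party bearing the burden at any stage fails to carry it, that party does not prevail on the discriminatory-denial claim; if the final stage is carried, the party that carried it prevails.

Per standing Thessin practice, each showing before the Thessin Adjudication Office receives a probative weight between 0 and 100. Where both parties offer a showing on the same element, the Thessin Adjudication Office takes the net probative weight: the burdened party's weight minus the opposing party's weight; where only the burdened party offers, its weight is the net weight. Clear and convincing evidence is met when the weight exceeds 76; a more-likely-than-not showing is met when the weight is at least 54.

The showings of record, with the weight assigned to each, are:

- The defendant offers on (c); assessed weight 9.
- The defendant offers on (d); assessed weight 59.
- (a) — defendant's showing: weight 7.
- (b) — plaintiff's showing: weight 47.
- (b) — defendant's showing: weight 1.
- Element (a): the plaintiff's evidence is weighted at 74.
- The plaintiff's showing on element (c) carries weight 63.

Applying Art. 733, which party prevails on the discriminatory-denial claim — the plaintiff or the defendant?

defendant

At Stage 1 the plaintiff must meet a more-likely-than-not showing (weight is at least 54): on (a) the weight is 74 less the opposing 7 gives net 67, ≥ 54, so (a) meets the standard; on (b) the weight is 47 less the opposing 1 gives net 46, < 54, so (b) does not meet the standard; on (c) the weight is 63 less the opposing 9 gives net 54, ≥ 54, so (c) meets the standard.
  Stage 1 not carried; the plaintiff fails its burden.
The analysis ends at Stage 1; the defendant prevails.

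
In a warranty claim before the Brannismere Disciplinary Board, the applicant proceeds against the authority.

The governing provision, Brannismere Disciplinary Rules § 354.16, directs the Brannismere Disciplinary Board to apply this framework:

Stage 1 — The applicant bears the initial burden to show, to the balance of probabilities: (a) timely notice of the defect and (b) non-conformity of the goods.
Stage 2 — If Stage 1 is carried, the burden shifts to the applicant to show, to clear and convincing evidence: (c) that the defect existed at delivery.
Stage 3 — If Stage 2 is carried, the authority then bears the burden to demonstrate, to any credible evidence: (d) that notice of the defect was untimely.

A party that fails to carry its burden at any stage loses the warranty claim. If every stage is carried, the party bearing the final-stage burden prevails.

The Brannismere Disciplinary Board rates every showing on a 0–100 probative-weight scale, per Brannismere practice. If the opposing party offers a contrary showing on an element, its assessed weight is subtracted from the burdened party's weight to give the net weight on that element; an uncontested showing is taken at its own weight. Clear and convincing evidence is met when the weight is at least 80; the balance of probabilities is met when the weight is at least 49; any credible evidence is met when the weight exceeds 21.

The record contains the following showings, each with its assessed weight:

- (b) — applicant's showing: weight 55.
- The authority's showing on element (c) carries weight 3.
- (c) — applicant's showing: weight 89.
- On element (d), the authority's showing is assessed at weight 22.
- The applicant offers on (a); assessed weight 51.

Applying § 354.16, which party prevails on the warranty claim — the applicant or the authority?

Stage 1 (applicant, the balance of probabilities, weight is at least 49): (a) 51 ≥ 49 — meets; (b) 55 ≥ 49 — meets.
  All elements met. The applicant retains the burden for Stage 2.
Stage 2 (applicant, clear and convincing evidence, weight is at least 80): (c) net 89−3=86 ≥ 80 — meets.
  The applicant carries Stage 2; the authority now bears the burden.
Stage 3 (authority, any credible evidence, weight exceeds 21): (d) 22 > 21 — meets.
  All elements met at the final stage.
All stages carried — the authority prevails.

authority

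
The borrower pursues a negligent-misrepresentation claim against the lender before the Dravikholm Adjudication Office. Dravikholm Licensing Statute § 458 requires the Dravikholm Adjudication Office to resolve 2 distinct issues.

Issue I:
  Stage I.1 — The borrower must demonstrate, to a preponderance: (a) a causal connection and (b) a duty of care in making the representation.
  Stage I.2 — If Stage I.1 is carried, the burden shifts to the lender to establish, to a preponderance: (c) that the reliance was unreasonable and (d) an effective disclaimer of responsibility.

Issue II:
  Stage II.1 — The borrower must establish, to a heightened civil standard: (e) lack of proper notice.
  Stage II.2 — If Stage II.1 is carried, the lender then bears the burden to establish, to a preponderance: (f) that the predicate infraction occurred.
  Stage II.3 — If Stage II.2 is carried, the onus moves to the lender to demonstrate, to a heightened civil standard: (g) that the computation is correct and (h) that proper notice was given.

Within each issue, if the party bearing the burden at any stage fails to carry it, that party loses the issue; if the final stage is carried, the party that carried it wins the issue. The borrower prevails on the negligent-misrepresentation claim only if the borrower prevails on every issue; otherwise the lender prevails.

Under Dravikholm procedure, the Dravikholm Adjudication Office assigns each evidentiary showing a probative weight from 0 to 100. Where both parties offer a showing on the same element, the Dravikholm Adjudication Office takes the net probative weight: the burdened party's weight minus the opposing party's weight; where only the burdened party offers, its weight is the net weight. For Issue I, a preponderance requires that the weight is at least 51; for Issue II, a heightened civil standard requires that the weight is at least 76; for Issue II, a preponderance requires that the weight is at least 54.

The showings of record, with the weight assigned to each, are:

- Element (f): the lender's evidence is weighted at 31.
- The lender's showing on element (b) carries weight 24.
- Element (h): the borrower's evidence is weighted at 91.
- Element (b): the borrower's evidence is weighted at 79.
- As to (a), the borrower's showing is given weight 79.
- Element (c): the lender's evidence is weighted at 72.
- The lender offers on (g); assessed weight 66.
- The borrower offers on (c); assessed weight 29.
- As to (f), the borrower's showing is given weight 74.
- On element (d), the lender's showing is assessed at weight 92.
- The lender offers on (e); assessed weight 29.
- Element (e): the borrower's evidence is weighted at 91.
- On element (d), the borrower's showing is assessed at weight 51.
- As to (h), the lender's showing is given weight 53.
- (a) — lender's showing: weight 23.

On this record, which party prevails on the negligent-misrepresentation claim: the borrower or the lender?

— Issue I —
Stage I.1 — burden on borrower; standard: a preponderance (weight is at least 51).
    (a): 79 − 23 = 56 ≥ 51 [met]
    (b): 79 − 24 = 55 ≥ 51 [met]
  All elements met. The burden passes to the lender.
Stage I.2 — burden on lender; standard: a preponderance (weight is at least 51).
    (c): 72 − 29 = 43 < 51 [not met]
    (d): 92 − 51 = 41 < 51 [not met]
  The lender does not carry Stage I.2.
So the borrower prevails on this issue.
— Issue II —
Stage II.1 — burden on borrower; standard: a heightened civil standard (weight is at least 76).
    (e): 91 − 29 = 62 < 76 [not met]
  Not every element is met, so the borrower fails to carry Stage II.1.
The analysis ends at Stage II.1; the lender prevails on this issue.
Per-issue: Issue I → borrower; Issue II → lender. The borrower must prevail on every issue; overall, the lender prevails.

lender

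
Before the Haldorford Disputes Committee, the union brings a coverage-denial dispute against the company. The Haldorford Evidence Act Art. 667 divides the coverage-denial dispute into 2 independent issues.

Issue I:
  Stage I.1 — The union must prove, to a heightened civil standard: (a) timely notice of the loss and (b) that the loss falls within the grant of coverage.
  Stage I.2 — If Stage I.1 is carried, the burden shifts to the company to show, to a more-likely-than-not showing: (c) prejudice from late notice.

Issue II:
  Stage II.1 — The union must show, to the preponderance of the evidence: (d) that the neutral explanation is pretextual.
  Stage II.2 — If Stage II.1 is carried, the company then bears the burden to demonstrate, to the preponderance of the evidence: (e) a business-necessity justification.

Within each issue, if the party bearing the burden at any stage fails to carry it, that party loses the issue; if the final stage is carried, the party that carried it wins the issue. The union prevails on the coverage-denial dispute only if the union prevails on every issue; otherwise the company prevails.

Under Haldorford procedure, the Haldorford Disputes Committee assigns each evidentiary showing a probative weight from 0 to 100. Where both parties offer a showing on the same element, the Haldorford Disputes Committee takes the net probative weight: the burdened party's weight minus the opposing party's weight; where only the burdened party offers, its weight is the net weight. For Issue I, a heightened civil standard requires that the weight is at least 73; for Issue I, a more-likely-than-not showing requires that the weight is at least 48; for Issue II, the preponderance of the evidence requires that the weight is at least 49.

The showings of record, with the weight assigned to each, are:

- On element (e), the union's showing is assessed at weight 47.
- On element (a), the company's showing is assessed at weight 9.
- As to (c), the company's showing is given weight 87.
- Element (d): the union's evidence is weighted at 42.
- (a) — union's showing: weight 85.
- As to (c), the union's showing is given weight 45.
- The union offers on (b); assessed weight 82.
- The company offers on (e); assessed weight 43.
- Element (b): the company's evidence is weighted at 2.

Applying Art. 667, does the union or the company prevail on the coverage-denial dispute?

— Issue I —
Stage I.1 — burden on union; standard: a heightened civil standard (weight is at least 73).
    (a): 85 − 9 = 76 ≥ 73 [met]
    (b): 82 − 2 = 80 ≥ 73 [met]
  Stage I.1 carried; the burden shifts to the company.
Stage I.2 — burden on company; standard: a more-likely-than-not showing (weight is at least 48).
    (c): 87 − 45 = 42 < 48 [not met]
  The company does not carry Stage I.2.
So the union prevails on this issue.
— Issue II —
Stage II.1 (union, the preponderance of the evidence, weight is at least 49): (d) 42 < 49 — fails.
  The union does not carry Stage II.1.
The company prevails on this issue.
Per-issue: Issue I → union; Issue II → company. The union must prevail on every issue; overall, the company prevails.

company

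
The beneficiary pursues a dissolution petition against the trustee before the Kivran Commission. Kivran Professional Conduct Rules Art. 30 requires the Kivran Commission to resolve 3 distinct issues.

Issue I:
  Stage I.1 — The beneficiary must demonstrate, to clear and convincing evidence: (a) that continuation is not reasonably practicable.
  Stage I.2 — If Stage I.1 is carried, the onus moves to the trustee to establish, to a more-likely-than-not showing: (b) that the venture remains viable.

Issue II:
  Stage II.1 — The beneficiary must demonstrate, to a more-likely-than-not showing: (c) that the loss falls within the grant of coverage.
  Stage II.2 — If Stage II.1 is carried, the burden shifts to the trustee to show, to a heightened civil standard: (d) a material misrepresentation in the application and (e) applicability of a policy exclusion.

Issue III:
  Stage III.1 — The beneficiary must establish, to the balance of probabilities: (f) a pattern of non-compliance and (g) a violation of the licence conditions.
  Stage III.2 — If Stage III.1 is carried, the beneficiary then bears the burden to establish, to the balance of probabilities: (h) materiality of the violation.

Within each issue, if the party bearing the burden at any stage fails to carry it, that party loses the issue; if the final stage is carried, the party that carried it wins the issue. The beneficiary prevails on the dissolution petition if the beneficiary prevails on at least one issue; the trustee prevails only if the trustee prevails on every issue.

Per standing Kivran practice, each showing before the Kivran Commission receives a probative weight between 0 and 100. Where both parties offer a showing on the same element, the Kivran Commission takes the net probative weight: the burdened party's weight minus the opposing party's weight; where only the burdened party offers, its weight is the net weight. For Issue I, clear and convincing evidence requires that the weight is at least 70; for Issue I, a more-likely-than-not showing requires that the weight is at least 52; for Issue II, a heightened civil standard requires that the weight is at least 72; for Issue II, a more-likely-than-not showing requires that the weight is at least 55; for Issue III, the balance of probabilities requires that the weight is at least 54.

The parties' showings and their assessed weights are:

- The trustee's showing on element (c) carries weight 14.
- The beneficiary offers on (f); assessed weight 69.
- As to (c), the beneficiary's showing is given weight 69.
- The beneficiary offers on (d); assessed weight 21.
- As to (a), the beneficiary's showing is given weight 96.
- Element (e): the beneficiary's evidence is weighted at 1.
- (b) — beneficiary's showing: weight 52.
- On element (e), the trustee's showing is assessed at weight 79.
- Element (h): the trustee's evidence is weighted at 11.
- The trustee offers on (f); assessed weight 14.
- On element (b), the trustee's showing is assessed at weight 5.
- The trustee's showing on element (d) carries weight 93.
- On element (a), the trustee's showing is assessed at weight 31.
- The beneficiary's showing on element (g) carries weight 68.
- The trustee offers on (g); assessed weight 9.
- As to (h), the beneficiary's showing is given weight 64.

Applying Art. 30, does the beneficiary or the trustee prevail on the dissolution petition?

trustee

— Issue I —
At Stage I.1 the beneficiary must meet clear and convincing evidence (weight is at least 70): on (a) the weight is 96 less the opposing 31 gives net 65, < 70, so (a) does not meet the standard.
  The beneficiary does not carry Stage I.1.
So the trustee prevails on this issue.
— Issue II —
At Stage II.1 the beneficiary must meet a more-likely-than-not showing (weight is at least 55): on (c) the weight is 69 less the opposing 14 gives net 55, ≥ 55, so (c) meets the standard.
  Stage II.1 carried; the burden shifts to the trustee.
At Stage II.2 the trustee must meet a heightened civil standard (weight is at least 72): on (d) the weight is 93 less the opposing 21 gives net 72, ≥ 72, so (d) meets the standard; on (e) the weight is 79 less the opposing 1 gives net 78, ≥ 72, so (e) meets the standard.
  The trustee carries the last stage.
Every stage carried; the trustee prevails on this issue.
— Issue III —
Stage III.1 — burden on beneficiary; standard: the balance of probabilities (weight is at least 54).
    (f): 69 − 14 = 55 ≥ 54 [met]
    (g): 68 − 9 = 59 ≥ 54 [met]
  Stage III.1 is satisfied; the beneficiary continues to bear the burden.
Stage III.2 — burden on beneficiary; standard: the balance of probabilities (weight is at least 54).
    (h): 64 − 11 = 53 < 54 [not met]
  The beneficiary does not carry Stage III.2.
The trustee prevails on this issue.
Per-issue: Issue I → trustee; Issue II → trustee; Issue III → trustee. The beneficiary must prevail on at least one issue; overall, the trustee prevails.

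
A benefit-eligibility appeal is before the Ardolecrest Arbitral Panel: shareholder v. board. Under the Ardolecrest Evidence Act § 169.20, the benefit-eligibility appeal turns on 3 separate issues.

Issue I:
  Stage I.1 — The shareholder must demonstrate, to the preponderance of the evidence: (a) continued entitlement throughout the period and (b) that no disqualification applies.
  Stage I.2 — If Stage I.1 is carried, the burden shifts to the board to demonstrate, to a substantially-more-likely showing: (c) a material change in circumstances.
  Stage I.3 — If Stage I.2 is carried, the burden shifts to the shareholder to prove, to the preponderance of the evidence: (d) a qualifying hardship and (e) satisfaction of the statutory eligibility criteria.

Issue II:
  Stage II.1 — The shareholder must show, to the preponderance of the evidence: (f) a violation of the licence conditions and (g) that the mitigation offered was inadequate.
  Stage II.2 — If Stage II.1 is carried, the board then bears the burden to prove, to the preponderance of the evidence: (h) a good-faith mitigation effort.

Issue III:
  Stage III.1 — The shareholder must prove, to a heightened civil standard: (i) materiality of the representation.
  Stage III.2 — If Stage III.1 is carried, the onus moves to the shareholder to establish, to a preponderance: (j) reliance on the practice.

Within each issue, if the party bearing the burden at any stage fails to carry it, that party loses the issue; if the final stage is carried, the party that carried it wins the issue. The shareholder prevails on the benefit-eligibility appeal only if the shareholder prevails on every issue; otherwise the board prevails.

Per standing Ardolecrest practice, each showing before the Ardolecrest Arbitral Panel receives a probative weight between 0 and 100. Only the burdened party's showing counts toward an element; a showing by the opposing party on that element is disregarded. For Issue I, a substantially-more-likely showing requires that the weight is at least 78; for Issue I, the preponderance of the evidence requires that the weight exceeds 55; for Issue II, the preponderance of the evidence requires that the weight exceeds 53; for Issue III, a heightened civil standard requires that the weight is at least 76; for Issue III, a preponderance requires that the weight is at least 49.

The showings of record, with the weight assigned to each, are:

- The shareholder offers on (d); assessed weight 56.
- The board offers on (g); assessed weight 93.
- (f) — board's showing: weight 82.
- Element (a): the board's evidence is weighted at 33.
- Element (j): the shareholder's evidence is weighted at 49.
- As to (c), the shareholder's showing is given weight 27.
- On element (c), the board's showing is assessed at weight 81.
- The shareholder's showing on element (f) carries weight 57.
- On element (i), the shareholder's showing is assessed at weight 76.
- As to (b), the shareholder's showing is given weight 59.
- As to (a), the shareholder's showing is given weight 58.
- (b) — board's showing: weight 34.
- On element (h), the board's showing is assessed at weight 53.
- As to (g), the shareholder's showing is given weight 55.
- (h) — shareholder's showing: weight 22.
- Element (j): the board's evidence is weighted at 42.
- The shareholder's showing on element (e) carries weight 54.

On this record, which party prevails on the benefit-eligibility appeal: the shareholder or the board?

— Issue I —
At Stage I.1 the shareholder must meet the preponderance of the evidence (weight exceeds 55): on (a) the weight is 58 (the board's 33 is given no effect), which does exceed 55, so (a) meets the standard; on (b) the weight is 59 (the board's 34 is given no effect), > 55, so (b) meets the standard.
  Stage I.1 is satisfied; the onus moves to the board.
At Stage I.2 the board must meet a substantially-more-likely showing (weight is at least 78): on (c) the weight is 81 (the shareholder's 27 is given no effect), ≥ 78, so (c) meets the standard.
  Stage I.2 is satisfied; the onus moves to the shareholder.
At Stage I.3 the shareholder must meet the preponderance of the evidence (weight exceeds 55): on (d) the weight is 56, which does exceed 55, so (d) meets the standard; on (e) the weight is 54, which does not exceed 55, so (e) does not meet the standard.
  Stage I.3 not carried; the shareholder fails its burden.
The analysis ends at Stage I.3; the board prevails on this issue.
— Issue II —
At Stage II.1 the shareholder must meet the preponderance of the evidence (weight exceeds 53): on (f) the weight is 57 (the board's 82 is given no effect), which does exceed 53, so (f) meets the standard; on (g) the weight is 55 (the board's 93 is given no effect), > 53, so (g) meets the standard.
  Stage II.1 is satisfied; the onus moves to the board.
At Stage II.2 the board must meet the preponderance of the evidence (weight exceeds 53): on (h) the weight is 53 (the shareholder's 22 is given no effect), ≤ 53, so (h) does not meet the standard.
  Stage II.2 not carried; the board fails its burden.
The analysis ends at Stage II.2; the shareholder prevails on this issue.
— Issue III —
Stage III.1 (shareholder, a heightened civil standard, weight is at least 76): (i) 76 ≥ 76 — meets.
  Stage III.1 carried; the burden remains with the shareholder.
Stage III.2 (shareholder, a preponderance, weight is at least 49): (j) 49 (board's 42 disregarded) ≥ 49 — meets.
  The shareholder carries the last stage.
All stages carried — the shareholder prevails on this issue.
Per-issue: Issue I → board; Issue II → shareholder; Issue III → shareholder. The shareholder must prevail on every issue; overall, the board prevails.

board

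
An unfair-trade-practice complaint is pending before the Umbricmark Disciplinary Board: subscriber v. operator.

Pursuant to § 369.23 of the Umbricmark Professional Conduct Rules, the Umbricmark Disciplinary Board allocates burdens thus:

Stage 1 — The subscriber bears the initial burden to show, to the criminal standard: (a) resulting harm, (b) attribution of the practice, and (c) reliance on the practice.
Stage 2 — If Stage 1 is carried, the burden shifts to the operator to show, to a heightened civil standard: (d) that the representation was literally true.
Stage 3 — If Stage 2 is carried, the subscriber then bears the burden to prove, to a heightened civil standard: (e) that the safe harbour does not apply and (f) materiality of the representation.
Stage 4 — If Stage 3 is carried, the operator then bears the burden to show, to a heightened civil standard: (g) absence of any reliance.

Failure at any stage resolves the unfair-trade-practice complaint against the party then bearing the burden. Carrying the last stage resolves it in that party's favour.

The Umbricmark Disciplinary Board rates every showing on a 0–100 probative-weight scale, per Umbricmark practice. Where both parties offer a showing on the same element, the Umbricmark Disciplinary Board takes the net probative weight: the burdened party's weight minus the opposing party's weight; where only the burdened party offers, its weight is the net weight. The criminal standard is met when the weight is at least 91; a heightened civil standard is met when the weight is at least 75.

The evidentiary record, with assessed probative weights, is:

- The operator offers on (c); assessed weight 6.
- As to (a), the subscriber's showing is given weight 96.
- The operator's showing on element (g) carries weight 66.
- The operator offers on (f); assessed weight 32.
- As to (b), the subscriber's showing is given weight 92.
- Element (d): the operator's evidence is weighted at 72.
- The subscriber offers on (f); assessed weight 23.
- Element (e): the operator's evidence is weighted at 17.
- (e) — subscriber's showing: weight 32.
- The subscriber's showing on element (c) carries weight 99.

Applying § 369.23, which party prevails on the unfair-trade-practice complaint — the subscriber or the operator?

At Stage 1 the subscriber must meet the criminal standard (weight is at least 91): on (a) the weight is 96, which does reach 91, so (a) meets the standard; on (b) the weight is 92, which does reach 91, so (b) meets the standard; on (c) the weight is 99 less the opposing 6 gives net 93, ≥ 91, so (c) meets the standard.
  Stage 1 carried; the burden shifts to the operator.
At Stage 2 the operator must meet a heightened civil standard (weight is at least 75): on (d) the weight is 72, which does not reach 75, so (d) does not meet the standard.
  The operator does not carry Stage 2.
So the subscriber prevails.

subscriber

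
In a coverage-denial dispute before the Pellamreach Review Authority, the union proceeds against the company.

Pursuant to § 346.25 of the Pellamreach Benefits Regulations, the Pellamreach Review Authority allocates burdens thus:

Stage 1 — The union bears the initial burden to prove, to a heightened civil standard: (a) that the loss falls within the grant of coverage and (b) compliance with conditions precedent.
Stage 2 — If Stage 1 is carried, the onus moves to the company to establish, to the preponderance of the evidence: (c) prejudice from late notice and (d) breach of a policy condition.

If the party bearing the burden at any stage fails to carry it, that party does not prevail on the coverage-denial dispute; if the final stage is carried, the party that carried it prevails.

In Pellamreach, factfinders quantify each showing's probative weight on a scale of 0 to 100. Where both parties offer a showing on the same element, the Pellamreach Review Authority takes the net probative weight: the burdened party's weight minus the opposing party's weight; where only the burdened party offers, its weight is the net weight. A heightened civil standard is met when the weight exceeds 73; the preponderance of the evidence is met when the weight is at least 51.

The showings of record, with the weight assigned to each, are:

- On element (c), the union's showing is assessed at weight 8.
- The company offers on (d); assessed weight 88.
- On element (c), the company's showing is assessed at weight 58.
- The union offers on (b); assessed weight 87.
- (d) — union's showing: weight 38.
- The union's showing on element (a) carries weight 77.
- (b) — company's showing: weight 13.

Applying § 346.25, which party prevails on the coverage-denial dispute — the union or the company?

Stage 1 (union, a heightened civil standard, weight exceeds 73): (a) 77 > 73 — meets; (b) net 87−13=74 > 73 — meets.
  Stage 1 is satisfied; the onus moves to the company.
Stage 2 (company, the preponderance of the evidence, weight is at least 51): (c) net 58−8=50 < 51 — fails; (d) net 88−38=50 < 51 — fails.
  The company does not carry Stage 2.
So the union prevails.

union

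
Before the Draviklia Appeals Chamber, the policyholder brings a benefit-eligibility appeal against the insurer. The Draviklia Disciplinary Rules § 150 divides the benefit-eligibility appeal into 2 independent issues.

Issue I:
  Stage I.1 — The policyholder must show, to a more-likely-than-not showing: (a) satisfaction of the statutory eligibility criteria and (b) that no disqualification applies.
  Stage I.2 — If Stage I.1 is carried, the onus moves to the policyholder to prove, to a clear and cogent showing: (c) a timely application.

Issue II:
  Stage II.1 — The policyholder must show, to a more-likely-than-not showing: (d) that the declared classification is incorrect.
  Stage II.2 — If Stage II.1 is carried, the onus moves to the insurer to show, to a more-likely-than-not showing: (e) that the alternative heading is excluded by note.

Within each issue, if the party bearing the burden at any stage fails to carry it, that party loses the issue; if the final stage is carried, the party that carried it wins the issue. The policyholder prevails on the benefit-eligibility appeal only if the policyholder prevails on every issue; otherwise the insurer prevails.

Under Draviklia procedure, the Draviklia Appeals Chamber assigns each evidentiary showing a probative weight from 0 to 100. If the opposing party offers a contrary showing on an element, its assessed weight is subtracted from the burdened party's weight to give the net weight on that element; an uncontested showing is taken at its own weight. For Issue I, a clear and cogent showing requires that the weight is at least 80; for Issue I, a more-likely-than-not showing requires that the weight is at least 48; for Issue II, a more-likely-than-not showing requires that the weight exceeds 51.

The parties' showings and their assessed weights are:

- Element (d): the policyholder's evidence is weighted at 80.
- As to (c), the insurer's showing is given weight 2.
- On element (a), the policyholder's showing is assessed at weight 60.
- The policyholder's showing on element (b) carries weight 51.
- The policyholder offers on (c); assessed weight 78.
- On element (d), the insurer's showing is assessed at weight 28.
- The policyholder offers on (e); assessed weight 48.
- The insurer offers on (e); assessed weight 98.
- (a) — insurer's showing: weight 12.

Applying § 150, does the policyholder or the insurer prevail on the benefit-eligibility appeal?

insurer

— Issue I —
At Stage I.1 the policyholder must meet a more-likely-than-not showing (weight is at least 48): on (a) the weight is 60 less the opposing 12 gives net 48, which does reach 48, so (a) meets the standard; on (b) the weight is 51, ≥ 48, so (b) meets the standard.
  Stage I.1 carried; the burden remains with the policyholder.
At Stage I.2 the policyholder must meet a clear and cogent showing (weight is at least 80): on (c) the weight is 78 less the opposing 2 gives net 76, < 80, so (c) does not meet the standard.
  The policyholder does not carry Stage I.2.
The insurer prevails on this issue.
— Issue II —
Stage II.1 (policyholder, a more-likely-than-not showing, weight exceeds 51): (d) net 80−28=52 > 51 — meets.
  Stage II.1 carried; the burden shifts to the insurer.
Stage II.2 (insurer, a more-likely-than-not showing, weight exceeds 51): (e) net 98−48=50 ≤ 51 — fails.
  The insurer does not carry Stage II.2.
The policyholder prevails on this issue.
Per-issue: Issue I → insurer; Issue II → policyholder. The policyholder must prevail on every issue; overall, the insurer prevails.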